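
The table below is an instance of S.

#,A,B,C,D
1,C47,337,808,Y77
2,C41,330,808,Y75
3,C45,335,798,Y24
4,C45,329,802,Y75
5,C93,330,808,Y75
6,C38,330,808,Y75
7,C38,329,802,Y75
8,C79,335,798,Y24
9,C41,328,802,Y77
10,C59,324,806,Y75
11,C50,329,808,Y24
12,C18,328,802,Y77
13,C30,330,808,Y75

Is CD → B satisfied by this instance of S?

(C=808, D=Y77): row 1 → B = 337 ✓
(C=808, D=Y75): rows 2, 5, 6, 13 → B = 330, 330, 330, 330 ✓
(C=798, D=Y24): rows 3, 8 → B = 335, 335 ✓
(C=802, D=Y75): rows 4, 7 → B = 329, 329 ✓
(C=802, D=Y77): rows 9, 12 → B = 328, 328 ✓
(C=806, D=Y75): row 10 → B = 324 ✓
(C=808, D=Y24): row 11 → B = 329 ✓
Every CD value is associated with a single B value, so CD → B holds.

Yes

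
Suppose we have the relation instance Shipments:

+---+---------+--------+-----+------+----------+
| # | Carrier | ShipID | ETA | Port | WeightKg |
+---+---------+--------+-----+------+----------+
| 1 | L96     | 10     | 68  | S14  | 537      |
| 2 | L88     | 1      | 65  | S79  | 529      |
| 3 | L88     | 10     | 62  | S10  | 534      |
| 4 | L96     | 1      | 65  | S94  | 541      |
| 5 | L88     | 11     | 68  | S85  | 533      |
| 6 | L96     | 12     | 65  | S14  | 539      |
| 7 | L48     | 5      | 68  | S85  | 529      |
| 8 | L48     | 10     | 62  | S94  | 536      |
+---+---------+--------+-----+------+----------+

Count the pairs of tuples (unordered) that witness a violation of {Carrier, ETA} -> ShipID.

(Carrier=L96, ETA=65): violating pairs (4,6) — 1 pair.

1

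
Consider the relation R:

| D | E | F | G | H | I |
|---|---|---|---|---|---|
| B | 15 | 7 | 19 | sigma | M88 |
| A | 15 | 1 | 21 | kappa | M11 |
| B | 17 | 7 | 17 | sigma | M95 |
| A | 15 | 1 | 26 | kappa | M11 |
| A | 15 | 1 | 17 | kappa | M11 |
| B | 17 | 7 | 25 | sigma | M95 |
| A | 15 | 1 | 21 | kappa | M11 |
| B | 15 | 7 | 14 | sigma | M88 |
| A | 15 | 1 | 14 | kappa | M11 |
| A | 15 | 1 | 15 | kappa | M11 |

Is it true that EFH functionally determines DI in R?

Yes

(E=15, F=7, H=sigma): 2 rows → {D,I} = (B, M88), (B, M88) ✓
(E=15, F=1, H=kappa): 6 rows → {D,I} = (A, M11), (A, M11), (A, M11), (A, M11), (A, M11), (A, M11) ✓
(E=17, F=7, H=sigma): 2 rows → {D,I} = (B, M95), (B, M95) ✓
Every EFH value is associated with a single DI value, so EFH → DI holds.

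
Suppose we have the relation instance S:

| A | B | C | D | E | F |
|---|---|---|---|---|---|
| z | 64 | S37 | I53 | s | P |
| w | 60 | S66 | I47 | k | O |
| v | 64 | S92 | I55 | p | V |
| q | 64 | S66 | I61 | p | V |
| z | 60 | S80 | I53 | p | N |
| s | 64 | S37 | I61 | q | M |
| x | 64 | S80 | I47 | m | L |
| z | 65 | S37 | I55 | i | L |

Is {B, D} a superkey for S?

No

Two distinct rows share (B=64, D=I61), so {B, D} does not determine every attribute — not a superkey.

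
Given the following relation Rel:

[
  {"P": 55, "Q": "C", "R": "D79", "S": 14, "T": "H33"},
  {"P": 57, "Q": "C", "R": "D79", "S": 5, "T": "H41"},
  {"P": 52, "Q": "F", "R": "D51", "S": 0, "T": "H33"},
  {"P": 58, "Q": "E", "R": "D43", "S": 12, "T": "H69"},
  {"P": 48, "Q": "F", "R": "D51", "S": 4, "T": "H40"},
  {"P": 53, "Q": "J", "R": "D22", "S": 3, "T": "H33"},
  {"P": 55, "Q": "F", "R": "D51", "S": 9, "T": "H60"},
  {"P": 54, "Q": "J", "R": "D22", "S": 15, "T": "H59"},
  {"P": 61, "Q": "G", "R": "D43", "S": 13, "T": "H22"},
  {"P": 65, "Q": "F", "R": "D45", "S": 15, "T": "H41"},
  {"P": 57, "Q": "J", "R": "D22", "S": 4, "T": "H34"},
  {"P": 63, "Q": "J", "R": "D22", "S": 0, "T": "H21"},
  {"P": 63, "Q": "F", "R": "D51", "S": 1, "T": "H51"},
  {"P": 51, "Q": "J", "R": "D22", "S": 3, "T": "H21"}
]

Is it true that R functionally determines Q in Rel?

R=D79: 2 rows → Q = C, C ✓
R=D51: 4 rows → Q = F, F, F, F ✓
R=D43: 2 rows → Q takes values {E, G} — violation
R=D22: 5 rows → Q = J, J, J, J, J ✓
R=D45: 1 row → Q = F ✓
Two rows agree on R but differ on Q, so R → Q does not hold.

No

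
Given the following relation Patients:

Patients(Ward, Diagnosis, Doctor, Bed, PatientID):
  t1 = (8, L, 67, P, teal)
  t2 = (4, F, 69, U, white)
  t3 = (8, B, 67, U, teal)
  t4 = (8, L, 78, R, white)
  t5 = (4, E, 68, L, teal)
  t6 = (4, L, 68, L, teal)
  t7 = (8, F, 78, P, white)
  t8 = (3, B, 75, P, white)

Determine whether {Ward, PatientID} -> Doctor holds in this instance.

(Ward=8, PatientID=teal): rows 1, 3 → Doctor = 67, 67 ✓
(Ward=4, PatientID=white): row 2 → Doctor = 69 ✓
(Ward=8, PatientID=white): rows 4, 7 → Doctor = 78, 78 ✓
(Ward=4, PatientID=teal): rows 5, 6 → Doctor = 68, 68 ✓
(Ward=3, PatientID=white): row 8 → Doctor = 75 ✓
Every {Ward, PatientID} value is associated with a single Doctor value, so {Ward, PatientID} -> Doctor holds.

Yes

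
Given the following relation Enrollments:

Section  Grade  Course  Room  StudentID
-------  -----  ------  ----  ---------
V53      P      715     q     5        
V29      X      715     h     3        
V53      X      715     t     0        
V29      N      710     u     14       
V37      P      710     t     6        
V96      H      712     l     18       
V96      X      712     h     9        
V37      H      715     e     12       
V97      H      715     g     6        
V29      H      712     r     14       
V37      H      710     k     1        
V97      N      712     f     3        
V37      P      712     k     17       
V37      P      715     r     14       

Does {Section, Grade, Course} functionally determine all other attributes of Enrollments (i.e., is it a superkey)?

All 14 rows have distinct {Section, Grade, Course} values, so {Section, Grade, Course} → (all attributes) holds and {Section, Grade, Course} is a superkey.

Yes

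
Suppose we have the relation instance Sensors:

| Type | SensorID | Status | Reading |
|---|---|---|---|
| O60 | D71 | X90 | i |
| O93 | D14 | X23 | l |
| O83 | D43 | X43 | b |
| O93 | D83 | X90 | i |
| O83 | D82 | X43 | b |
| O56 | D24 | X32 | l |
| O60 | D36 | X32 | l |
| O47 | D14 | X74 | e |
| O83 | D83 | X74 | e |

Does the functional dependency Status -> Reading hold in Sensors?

Status=X90: 2 rows → Reading = i, i ✓
Status=X23: 1 row → Reading = l ✓
Status=X43: 2 rows → Reading = b, b ✓
Status=X32: 2 rows → Reading = l, l ✓
Status=X74: 2 rows → Reading = e, e ✓
Every Status value is associated with a single Reading value, so Status -> Reading holds.

Yes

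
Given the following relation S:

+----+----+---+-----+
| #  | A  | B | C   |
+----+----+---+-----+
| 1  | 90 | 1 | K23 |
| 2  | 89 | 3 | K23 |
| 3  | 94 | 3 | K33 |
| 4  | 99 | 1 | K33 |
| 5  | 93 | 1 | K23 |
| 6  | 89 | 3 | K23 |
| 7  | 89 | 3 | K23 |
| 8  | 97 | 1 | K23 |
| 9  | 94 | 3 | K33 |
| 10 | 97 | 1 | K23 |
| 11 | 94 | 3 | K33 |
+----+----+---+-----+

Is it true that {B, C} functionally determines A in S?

No

(B=1, C=K23): rows 1, 5, 8, 10 → A takes values {90, 93, 97} — violation
(B=3, C=K23): rows 2, 6, 7 → A = 89, 89, 89 ✓
(B=3, C=K33): rows 3, 9, 11 → A = 94, 94, 94 ✓
(B=1, C=K33): row 4 → A = 99 ✓
Two rows agree on {B, C} but differ on A, so {B, C} → A does not hold.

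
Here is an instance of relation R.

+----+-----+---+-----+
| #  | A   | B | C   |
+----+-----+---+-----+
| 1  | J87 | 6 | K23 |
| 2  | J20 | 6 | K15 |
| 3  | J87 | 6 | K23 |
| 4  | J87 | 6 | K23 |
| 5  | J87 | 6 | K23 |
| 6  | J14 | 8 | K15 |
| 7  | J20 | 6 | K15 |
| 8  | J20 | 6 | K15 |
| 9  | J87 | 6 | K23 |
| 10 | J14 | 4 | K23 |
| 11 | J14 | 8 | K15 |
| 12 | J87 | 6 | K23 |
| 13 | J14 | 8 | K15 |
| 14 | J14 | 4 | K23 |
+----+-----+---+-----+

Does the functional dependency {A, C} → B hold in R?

(A=J87, C=K23): rows 1, 3, 4, 5, 9, 12 → B = 6, 6, 6, 6, 6, 6 ✓
(A=J20, C=K15): rows 2, 7, 8 → B = 6, 6, 6 ✓
(A=J14, C=K15): rows 6, 11, 13 → B = 8, 8, 8 ✓
(A=J14, C=K23): rows 10, 14 → B = 4, 4 ✓
Every {A, C} value is associated with a single B value, so {A, C} → B holds.

Yes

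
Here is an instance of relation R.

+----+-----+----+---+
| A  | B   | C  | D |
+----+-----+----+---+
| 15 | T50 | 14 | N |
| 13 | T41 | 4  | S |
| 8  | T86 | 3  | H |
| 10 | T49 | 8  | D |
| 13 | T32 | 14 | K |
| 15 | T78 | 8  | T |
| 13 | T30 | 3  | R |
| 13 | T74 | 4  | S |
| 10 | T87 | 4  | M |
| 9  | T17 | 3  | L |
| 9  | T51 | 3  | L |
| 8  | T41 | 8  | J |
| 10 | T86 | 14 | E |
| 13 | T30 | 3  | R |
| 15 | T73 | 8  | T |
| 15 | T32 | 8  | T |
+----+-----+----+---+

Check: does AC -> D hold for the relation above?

Yes

(A=15, C=14): 1 row → D = N ✓
(A=13, C=4): 2 rows → D = S, S ✓
(A=8, C=3): 1 row → D = H ✓
(A=10, C=8): 1 row → D = D ✓
(A=13, C=14): 1 row → D = K ✓
(A=15, C=8): 3 rows → D = T, T, T ✓
(A=13, C=3): 2 rows → D = R, R ✓
(A=10, C=4): 1 row → D = M ✓
(A=9, C=3): 2 rows → D = L, L ✓
(A=8, C=8): 1 row → D = J ✓
(A=10, C=14): 1 row → D = E ✓
Every AC value is associated with a single D value, so AC -> D holds.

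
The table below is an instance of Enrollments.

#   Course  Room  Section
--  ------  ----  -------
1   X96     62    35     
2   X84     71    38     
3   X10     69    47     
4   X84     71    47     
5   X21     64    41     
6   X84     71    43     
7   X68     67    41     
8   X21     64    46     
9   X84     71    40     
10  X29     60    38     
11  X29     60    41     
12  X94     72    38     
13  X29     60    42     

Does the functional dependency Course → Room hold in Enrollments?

Yes

Course=X96: row 1 → Room = 62 ✓
Course=X84: rows 2, 4, 6, 9 → Room = 71, 71, 71, 71 ✓
Course=X10: row 3 → Room = 69 ✓
Course=X21: rows 5, 8 → Room = 64, 64 ✓
Course=X68: row 7 → Room = 67 ✓
Course=X29: rows 10, 11, 13 → Room = 60, 60, 60 ✓
Course=X94: row 12 → Room = 72 ✓
Every Course value is associated with a single Room value, so Course → Room holds.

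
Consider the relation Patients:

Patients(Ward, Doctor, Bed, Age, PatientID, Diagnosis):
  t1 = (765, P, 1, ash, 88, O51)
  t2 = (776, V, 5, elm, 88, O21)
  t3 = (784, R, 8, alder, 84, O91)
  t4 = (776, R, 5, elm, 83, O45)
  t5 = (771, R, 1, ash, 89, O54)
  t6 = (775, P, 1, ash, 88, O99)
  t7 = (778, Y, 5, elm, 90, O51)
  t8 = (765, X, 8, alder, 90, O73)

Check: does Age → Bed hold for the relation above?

Age=ash: rows 1, 5, 6 → Bed = 1, 1, 1 ✓
Age=elm: rows 2, 4, 7 → Bed = 5, 5, 5 ✓
Age=alder: rows 3, 8 → Bed = 8, 8 ✓
Every Age value is associated with a single Bed value, so Age → Bed holds.

Yes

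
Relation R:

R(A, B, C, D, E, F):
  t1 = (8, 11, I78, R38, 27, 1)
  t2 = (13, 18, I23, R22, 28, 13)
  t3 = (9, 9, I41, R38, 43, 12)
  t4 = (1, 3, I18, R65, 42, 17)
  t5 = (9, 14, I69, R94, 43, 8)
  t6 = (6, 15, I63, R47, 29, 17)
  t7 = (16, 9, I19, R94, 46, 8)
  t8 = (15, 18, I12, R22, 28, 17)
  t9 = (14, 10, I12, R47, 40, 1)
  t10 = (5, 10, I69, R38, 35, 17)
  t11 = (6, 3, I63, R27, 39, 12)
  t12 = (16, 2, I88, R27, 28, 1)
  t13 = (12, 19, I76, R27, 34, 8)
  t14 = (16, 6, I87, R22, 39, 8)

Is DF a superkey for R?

No

Rows 5 and 7 have the same DF value (D=R94, F=8) but are distinct tuples, so DF does not determine every attribute — not a superkey.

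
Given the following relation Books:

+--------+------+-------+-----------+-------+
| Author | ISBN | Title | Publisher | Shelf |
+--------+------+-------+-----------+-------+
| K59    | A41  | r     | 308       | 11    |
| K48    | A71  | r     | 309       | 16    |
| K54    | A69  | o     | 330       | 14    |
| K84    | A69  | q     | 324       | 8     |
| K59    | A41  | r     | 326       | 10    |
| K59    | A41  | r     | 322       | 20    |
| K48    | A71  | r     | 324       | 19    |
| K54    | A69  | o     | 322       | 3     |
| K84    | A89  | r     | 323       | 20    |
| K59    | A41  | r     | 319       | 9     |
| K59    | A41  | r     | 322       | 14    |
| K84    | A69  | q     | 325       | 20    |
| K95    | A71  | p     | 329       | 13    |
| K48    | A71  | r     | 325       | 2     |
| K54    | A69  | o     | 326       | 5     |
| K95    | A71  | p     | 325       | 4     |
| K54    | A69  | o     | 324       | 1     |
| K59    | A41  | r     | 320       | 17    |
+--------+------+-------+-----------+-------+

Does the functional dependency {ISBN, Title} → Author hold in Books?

(ISBN=A41, Title=r): 6 rows → Author = K59, K59, K59, K59, K59, K59 ✓
(ISBN=A71, Title=r): 3 rows → Author = K48, K48, K48 ✓
(ISBN=A69, Title=o): 4 rows → Author = K54, K54, K54, K54 ✓
(ISBN=A69, Title=q): 2 rows → Author = K84, K84 ✓
(ISBN=A89, Title=r): 1 row → Author = K84 ✓
(ISBN=A71, Title=p): 2 rows → Author = K95, K95 ✓
Every {ISBN, Title} value is associated with a single Author value, so {ISBN, Title} → Author holds.

Yes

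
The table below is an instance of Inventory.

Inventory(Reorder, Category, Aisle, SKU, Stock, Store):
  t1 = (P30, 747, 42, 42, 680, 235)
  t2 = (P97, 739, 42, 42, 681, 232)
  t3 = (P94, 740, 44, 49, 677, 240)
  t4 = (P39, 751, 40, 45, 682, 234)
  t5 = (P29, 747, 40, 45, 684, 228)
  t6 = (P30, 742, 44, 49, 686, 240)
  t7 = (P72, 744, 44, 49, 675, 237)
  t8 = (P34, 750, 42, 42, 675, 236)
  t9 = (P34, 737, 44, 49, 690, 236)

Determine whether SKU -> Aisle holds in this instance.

SKU=42: rows 1, 2, 8 → Aisle = 42, 42, 42 ✓
SKU=49: rows 3, 6, 7, 9 → Aisle = 44, 44, 44, 44 ✓
SKU=45: rows 4, 5 → Aisle = 40, 40 ✓
Every SKU value is associated with a single Aisle value, so SKU -> Aisle holds.

Yes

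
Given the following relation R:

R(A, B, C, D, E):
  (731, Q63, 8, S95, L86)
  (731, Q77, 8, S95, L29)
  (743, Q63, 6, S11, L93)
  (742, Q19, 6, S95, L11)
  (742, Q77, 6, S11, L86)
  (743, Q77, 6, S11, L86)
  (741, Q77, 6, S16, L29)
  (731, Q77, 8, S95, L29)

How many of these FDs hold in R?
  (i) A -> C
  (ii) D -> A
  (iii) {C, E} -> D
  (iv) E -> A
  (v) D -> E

2

(i) A -> C: every LHS value maps to a single RHS value — holds.
(ii) D -> A: D=S95: 4 rows → A takes values {731, 742} — violation; D=S11: 3 rows → A takes values {743, 742} — violation — fails.
(iii) {C, E} -> D: every LHS value maps to a single RHS value — holds.
(iv) E -> A: E=L86: 3 rows → A takes values {731, 742, 743} — violation; E=L29: 3 rows → A takes values {731, 741} — violation — fails.
(v) D -> E: D=S95: 4 rows → E takes values {L86, L29, L11} — violation; D=S11: 3 rows → E takes values {L93, L86} — violation — fails.
2 of the 5 dependencies hold.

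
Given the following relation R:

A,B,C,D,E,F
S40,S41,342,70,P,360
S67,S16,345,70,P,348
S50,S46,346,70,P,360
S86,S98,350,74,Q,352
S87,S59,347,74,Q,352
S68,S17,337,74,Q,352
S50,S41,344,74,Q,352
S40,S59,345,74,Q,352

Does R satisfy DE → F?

(D=70, E=P): 3 rows → F takes values {360, 348} — violation
(D=74, E=Q): 5 rows → F = 352, 352, 352, 352, 352 ✓
Two rows agree on DE but differ on F, so DE → F does not hold.

No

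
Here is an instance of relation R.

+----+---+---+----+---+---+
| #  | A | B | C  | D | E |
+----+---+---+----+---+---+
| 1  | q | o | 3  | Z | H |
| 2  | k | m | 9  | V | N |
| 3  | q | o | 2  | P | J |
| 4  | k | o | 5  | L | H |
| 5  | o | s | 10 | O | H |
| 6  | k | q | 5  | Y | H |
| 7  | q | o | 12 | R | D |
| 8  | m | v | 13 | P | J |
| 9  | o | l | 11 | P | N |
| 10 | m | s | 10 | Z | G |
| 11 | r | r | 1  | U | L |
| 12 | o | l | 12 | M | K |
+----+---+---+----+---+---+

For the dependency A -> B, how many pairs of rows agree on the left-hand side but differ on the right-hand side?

A=q: all 3 rows agree on B — 0 pairs.
A=k: violating pairs (2,4), (2,6), (4,6) — 3 pairs.
A=o: violating pairs (5,9), (5,12) — 2 pairs.
A=m: violating pairs (8,10) — 1 pair.

6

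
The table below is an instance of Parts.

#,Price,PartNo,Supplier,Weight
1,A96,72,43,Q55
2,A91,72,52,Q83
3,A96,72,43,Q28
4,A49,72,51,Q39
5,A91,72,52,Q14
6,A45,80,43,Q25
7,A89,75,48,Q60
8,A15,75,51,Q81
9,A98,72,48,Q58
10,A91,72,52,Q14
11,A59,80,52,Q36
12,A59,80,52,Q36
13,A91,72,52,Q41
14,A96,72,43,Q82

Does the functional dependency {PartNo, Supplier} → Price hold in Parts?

(PartNo=72, Supplier=43): rows 1, 3, 14 → Price = A96, A96, A96 ✓
(PartNo=72, Supplier=52): rows 2, 5, 10, 13 → Price = A91, A91, A91, A91 ✓
(PartNo=72, Supplier=51): row 4 → Price = A49 ✓
(PartNo=80, Supplier=43): row 6 → Price = A45 ✓
(PartNo=75, Supplier=48): row 7 → Price = A89 ✓
(PartNo=75, Supplier=51): row 8 → Price = A15 ✓
(PartNo=72, Supplier=48): row 9 → Price = A98 ✓
(PartNo=80, Supplier=52): rows 11, 12 → Price = A59, A59 ✓
Every {PartNo, Supplier} value is associated with a single Price value, so {PartNo, Supplier} → Price holds.

Yes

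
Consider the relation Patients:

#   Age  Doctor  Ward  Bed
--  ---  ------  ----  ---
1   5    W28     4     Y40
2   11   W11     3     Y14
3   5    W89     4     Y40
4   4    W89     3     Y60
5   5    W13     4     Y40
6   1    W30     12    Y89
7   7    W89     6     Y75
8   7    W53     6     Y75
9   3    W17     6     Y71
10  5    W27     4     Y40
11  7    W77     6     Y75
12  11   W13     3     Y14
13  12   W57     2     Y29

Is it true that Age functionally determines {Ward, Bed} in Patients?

Yes

Age=5: rows 1, 3, 5, 10 → {Ward,Bed} = (4, Y40), (4, Y40), (4, Y40), (4, Y40) ✓
Age=11: rows 2, 12 → {Ward,Bed} = (3, Y14), (3, Y14) ✓
Age=4: row 4 → {Ward,Bed} = (3, Y60) ✓
Age=1: row 6 → {Ward,Bed} = (12, Y89) ✓
Age=7: rows 7, 8, 11 → {Ward,Bed} = (6, Y75), (6, Y75), (6, Y75) ✓
Age=3: row 9 → {Ward,Bed} = (6, Y71) ✓
Age=12: row 13 → {Ward,Bed} = (2, Y29) ✓
Every Age value is associated with a single {Ward, Bed} value, so Age -> {Ward, Bed} holds.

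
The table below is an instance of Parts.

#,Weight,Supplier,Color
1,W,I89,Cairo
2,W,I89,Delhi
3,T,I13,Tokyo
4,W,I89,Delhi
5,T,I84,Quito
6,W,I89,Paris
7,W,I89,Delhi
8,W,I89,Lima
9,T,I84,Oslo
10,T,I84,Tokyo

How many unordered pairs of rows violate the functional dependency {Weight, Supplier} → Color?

(Weight=W, Supplier=I89): violating pairs (1,2), (1,4), (1,6), (1,7), (1,8), (2,6), (2,8), (4,6), (4,8), (6,7), (6,8), (7,8) — 12 pairs.
(Weight=T, Supplier=I84): violating pairs (5,9), (5,10), (9,10) — 3 pairs.

15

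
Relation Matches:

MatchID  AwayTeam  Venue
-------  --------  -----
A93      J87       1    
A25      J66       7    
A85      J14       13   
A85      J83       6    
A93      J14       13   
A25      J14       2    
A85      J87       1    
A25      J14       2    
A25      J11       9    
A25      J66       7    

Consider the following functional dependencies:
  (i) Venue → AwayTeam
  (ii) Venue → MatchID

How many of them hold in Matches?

(i) Venue → AwayTeam: every LHS value maps to a single RHS value — holds.
(ii) Venue → MatchID: Venue=1: 2 rows → MatchID takes values {A93, A85} — violation; Venue=13: 2 rows → MatchID takes values {A85, A93} — violation — fails.
1 of the 2 dependencies holds.

1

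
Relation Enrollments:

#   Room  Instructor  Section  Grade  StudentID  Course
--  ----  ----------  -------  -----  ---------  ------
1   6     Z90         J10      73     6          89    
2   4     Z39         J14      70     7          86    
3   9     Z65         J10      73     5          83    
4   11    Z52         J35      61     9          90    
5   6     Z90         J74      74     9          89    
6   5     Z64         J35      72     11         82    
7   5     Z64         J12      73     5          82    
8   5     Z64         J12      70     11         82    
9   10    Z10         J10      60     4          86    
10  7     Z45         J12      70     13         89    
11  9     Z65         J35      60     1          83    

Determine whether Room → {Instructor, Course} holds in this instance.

Yes

Room=6: rows 1, 5 → {Instructor,Course} = (Z90, 89), (Z90, 89) ✓
Room=4: row 2 → {Instructor,Course} = (Z39, 86) ✓
Room=9: rows 3, 11 → {Instructor,Course} = (Z65, 83), (Z65, 83) ✓
Room=11: row 4 → {Instructor,Course} = (Z52, 90) ✓
Room=5: rows 6, 7, 8 → {Instructor,Course} = (Z64, 82), (Z64, 82), (Z64, 82) ✓
Room=10: row 9 → {Instructor,Course} = (Z10, 86) ✓
Room=7: row 10 → {Instructor,Course} = (Z45, 89) ✓
Every Room value is associated with a single {Instructor, Course} value, so Room → {Instructor, Course} holds.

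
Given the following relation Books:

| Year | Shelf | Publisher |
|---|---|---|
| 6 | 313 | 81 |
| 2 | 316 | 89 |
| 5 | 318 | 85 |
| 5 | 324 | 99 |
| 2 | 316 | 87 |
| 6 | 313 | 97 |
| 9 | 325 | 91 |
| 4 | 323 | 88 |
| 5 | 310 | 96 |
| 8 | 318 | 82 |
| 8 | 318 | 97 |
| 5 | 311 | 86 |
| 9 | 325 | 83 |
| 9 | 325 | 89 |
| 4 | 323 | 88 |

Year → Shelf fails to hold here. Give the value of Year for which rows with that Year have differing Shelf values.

Year=6: 2 rows → Shelf = 313, 313 ✓
Year=2: 2 rows → Shelf = 316, 316 ✓
Year=5: 4 rows → Shelf takes values {318, 324, 310, 311} — violation
Year=9: 3 rows → Shelf = 325, 325, 325 ✓
Year=4: 2 rows → Shelf = 323, 323 ✓
Year=8: 2 rows → Shelf = 318, 318 ✓
The only Year value with inconsistent Shelf is Year=5.

5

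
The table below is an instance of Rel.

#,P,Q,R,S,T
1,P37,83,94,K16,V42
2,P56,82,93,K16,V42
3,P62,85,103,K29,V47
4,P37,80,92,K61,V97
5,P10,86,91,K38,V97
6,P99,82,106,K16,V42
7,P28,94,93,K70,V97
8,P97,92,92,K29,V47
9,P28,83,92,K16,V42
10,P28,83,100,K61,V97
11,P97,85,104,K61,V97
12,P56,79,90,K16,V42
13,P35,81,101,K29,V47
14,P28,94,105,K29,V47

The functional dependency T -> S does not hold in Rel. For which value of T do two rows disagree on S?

T=V42: rows 1, 2, 6, 9, 12 → S = K16, K16, K16, K16, K16 ✓
T=V47: rows 3, 8, 13, 14 → S = K29, K29, K29, K29 ✓
T=V97: rows 4, 5, 7, 10, 11 → S takes values {K61, K38, K70} — violation
The only T value with inconsistent S is T=V97.

V97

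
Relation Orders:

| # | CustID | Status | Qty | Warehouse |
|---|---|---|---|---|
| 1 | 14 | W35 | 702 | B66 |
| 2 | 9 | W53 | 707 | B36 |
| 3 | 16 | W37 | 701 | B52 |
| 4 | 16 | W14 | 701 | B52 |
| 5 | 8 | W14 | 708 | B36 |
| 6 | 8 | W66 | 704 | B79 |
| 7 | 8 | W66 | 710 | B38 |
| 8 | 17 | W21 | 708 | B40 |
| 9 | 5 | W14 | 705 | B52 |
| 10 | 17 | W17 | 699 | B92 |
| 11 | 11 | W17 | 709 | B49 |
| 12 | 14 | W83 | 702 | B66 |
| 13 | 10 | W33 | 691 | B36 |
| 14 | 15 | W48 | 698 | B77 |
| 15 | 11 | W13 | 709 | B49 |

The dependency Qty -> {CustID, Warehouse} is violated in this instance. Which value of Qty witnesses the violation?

708

Qty=702: rows 1, 12 → {CustID,Warehouse} = (14, B66), (14, B66) ✓
Qty=707: row 2 → {CustID,Warehouse} = (9, B36) ✓
Qty=701: rows 3, 4 → {CustID,Warehouse} = (16, B52), (16, B52) ✓
Qty=708: rows 5, 8 → {CustID,Warehouse} takes values {(8, B36), (17, B40)} — violation
Qty=704: row 6 → {CustID,Warehouse} = (8, B79) ✓
Qty=710: row 7 → {CustID,Warehouse} = (8, B38) ✓
Qty=705: row 9 → {CustID,Warehouse} = (5, B52) ✓
Qty=699: row 10 → {CustID,Warehouse} = (17, B92) ✓
Qty=709: rows 11, 15 → {CustID,Warehouse} = (11, B49), (11, B49) ✓
Qty=691: row 13 → {CustID,Warehouse} = (10, B36) ✓
Qty=698: row 14 → {CustID,Warehouse} = (15, B77) ✓
The only Qty value with inconsistent RHS is Qty=708.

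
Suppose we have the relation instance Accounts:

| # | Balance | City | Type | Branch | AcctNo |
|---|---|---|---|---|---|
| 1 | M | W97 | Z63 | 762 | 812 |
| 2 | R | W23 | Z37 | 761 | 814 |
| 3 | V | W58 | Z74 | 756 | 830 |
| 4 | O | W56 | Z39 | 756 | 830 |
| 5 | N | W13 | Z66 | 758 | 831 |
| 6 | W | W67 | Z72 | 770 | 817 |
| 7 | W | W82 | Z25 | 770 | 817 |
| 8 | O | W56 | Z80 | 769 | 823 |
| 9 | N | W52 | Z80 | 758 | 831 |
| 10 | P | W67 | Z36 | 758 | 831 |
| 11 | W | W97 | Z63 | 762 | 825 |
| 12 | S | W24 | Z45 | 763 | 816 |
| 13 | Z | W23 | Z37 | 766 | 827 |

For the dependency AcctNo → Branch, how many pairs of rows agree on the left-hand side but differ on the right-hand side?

AcctNo=830: all 2 rows agree on Branch — 0 pairs.
AcctNo=831: all 3 rows agree on Branch — 0 pairs.
AcctNo=817: all 2 rows agree on Branch — 0 pairs.

0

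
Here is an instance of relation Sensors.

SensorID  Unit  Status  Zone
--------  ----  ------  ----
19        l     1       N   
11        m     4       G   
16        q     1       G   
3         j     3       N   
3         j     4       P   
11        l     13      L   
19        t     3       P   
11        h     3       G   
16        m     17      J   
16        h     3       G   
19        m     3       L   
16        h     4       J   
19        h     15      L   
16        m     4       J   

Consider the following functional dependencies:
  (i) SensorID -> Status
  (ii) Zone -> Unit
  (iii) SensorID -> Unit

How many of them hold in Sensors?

(i) SensorID -> Status: SensorID=19: 4 rows → Status takes values {1, 3, 15} — violation; SensorID=11: 3 rows → Status takes values {4, 13, 3} — violation; SensorID=16: 5 rows → Status takes values {1, 17, 3, 4} — violation; SensorID=3: 2 rows → Status takes values {3, 4} — violation — fails.
(ii) Zone -> Unit: Zone=N: 2 rows → Unit takes values {l, j} — violation; Zone=G: 4 rows → Unit takes values {m, q, h} — violation; Zone=P: 2 rows → Unit takes values {j, t} — violation; Zone=L: 3 rows → Unit takes values {l, m, h} — violation; Zone=J: 3 rows → Unit takes values {m, h} — violation — fails.
(iii) SensorID -> Unit: SensorID=19: 4 rows → Unit takes values {l, t, m, h} — violation; SensorID=11: 3 rows → Unit takes values {m, l, h} — violation; SensorID=16: 5 rows → Unit takes values {q, m, h} — violation — fails.
None of the 3 dependencies hold.

0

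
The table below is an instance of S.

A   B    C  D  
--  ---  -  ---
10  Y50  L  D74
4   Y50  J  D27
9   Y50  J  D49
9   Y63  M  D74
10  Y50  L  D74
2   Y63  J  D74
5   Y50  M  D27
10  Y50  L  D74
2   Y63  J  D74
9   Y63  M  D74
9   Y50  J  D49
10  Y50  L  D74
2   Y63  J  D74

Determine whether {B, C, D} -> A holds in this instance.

(B=Y50, C=L, D=D74): 4 rows → A = 10, 10, 10, 10 ✓
(B=Y50, C=J, D=D27): 1 row → A = 4 ✓
(B=Y50, C=J, D=D49): 2 rows → A = 9, 9 ✓
(B=Y63, C=M, D=D74): 2 rows → A = 9, 9 ✓
(B=Y63, C=J, D=D74): 3 rows → A = 2, 2, 2 ✓
(B=Y50, C=M, D=D27): 1 row → A = 5 ✓
Every {B, C, D} value is associated with a single A value, so {B, C, D} -> A holds.

Yes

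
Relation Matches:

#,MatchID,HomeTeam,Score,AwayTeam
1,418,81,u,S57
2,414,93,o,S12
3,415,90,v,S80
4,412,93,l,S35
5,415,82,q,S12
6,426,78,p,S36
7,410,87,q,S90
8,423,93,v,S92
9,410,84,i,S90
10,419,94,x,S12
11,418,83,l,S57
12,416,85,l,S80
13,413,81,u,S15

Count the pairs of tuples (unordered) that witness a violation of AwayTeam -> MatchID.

4

AwayTeam=S57: all 2 rows agree on MatchID — 0 pairs.
AwayTeam=S12: violating pairs (2,5), (2,10), (5,10) — 3 pairs.
AwayTeam=S80: violating pairs (3,12) — 1 pair.
AwayTeam=S90: all 2 rows agree on MatchID — 0 pairs.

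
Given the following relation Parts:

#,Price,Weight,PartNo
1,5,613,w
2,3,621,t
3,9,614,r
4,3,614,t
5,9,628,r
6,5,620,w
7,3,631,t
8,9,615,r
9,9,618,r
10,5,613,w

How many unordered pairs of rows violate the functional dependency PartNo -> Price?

PartNo=w: all 3 rows agree on Price — 0 pairs.
PartNo=t: all 3 rows agree on Price — 0 pairs.
PartNo=r: all 4 rows agree on Price — 0 pairs.

0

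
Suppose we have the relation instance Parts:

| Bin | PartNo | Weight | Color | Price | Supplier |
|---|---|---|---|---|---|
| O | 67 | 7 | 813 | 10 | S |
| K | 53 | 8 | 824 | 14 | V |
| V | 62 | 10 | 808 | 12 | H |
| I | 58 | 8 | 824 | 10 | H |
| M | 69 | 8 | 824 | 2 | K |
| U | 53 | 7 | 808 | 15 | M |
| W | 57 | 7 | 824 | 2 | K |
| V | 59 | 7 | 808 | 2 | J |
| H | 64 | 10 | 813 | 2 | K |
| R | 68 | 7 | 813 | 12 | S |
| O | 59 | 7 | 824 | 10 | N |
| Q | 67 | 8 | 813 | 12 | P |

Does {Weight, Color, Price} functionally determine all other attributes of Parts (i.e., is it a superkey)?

Yes

All 12 rows have distinct {Weight, Color, Price} values, so {Weight, Color, Price} → (all attributes) holds and {Weight, Color, Price} is a superkey.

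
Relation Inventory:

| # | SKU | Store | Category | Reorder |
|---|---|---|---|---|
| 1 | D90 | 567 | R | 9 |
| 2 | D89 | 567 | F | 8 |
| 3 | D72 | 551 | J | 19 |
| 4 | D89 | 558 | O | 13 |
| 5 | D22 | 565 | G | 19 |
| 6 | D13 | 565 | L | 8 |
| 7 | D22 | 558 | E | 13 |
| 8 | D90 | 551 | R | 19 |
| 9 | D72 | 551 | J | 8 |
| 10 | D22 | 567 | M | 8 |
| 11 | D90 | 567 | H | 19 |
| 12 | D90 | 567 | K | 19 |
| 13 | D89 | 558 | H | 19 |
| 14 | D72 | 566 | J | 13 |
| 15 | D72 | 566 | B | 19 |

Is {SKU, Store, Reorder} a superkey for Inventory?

Rows 11 and 12 have the same {SKU, Store, Reorder} value (SKU=D90, Store=567, Reorder=19) but are distinct tuples, so {SKU, Store, Reorder} does not determine every attribute — not a superkey.

No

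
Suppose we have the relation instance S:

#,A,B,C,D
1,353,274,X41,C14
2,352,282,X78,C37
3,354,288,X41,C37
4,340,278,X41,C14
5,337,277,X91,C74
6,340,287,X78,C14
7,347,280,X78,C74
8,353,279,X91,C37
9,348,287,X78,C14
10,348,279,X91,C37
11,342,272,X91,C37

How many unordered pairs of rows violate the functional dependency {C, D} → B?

(C=X41, D=C14): violating pairs (1,4) — 1 pair.
(C=X78, D=C14): all 2 rows agree on B — 0 pairs.
(C=X91, D=C37): violating pairs (8,11), (10,11) — 2 pairs.

3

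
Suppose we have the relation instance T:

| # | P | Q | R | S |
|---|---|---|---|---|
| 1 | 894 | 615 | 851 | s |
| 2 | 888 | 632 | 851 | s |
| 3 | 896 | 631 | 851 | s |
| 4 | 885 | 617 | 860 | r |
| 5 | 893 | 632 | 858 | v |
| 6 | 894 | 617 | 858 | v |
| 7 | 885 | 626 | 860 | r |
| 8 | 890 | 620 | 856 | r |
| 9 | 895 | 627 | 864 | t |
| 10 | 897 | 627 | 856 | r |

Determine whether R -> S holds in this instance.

R=851: rows 1, 2, 3 → S = s, s, s ✓
R=860: rows 4, 7 → S = r, r ✓
R=858: rows 5, 6 → S = v, v ✓
R=856: rows 8, 10 → S = r, r ✓
R=864: row 9 → S = t ✓
Every R value is associated with a single S value, so R -> S holds.

Yes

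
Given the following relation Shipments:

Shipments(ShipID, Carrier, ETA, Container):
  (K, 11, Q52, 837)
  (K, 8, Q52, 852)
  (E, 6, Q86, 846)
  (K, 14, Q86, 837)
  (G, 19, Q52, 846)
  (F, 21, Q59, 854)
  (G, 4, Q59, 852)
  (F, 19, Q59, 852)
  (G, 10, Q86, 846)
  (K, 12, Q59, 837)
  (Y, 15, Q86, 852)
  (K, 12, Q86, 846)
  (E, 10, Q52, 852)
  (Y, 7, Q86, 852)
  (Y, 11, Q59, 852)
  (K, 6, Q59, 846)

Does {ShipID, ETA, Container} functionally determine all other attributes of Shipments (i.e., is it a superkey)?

Two distinct rows share (ShipID=Y, ETA=Q86, Container=852), so {ShipID, ETA, Container} does not determine every attribute — not a superkey.

No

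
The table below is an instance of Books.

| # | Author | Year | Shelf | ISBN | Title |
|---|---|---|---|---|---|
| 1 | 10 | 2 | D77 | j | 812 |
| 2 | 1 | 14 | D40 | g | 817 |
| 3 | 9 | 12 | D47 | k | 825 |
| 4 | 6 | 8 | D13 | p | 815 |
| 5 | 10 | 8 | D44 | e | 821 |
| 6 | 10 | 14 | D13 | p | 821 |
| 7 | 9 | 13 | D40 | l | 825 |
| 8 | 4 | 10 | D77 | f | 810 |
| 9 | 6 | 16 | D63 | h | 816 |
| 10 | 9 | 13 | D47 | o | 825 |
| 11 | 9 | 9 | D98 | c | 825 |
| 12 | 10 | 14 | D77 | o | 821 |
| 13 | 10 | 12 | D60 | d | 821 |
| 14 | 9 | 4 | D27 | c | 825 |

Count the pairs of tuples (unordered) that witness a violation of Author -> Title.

5

Author=10: violating pairs (1,5), (1,6), (1,12), (1,13) — 4 pairs.
Author=9: all 5 rows agree on Title — 0 pairs.
Author=6: violating pairs (4,9) — 1 pair.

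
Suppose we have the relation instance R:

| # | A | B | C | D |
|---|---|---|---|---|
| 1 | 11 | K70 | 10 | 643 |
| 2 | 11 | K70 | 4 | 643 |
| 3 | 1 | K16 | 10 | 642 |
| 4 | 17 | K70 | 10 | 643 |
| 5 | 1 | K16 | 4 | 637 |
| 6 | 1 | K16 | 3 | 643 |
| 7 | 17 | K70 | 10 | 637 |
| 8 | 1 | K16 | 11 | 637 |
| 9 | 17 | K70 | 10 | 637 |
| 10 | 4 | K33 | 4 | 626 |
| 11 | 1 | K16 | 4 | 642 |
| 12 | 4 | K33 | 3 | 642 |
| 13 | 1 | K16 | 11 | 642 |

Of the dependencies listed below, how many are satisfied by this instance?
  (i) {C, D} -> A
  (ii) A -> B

(i) {C, D} -> A: (C=10, D=643): rows 1, 4 → A takes values {11, 17} — violation — fails.
(ii) A -> B: every LHS value maps to a single RHS value — holds.
1 of the 2 dependencies holds.

1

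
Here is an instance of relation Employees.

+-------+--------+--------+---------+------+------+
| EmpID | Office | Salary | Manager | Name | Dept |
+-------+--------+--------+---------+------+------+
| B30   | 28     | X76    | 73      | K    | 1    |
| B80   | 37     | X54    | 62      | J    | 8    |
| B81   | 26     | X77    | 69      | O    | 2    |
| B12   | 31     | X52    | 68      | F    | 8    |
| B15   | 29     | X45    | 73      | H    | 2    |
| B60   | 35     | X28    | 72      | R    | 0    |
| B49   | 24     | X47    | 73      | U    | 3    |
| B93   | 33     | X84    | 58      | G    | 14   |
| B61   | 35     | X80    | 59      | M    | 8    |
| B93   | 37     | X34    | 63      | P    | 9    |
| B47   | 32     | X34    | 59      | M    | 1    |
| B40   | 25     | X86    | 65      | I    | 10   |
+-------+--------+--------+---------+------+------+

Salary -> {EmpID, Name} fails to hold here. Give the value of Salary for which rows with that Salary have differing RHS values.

Salary=X76: 1 row → {EmpID,Name} = (B30, K) ✓
Salary=X54: 1 row → {EmpID,Name} = (B80, J) ✓
Salary=X77: 1 row → {EmpID,Name} = (B81, O) ✓
Salary=X52: 1 row → {EmpID,Name} = (B12, F) ✓
Salary=X45: 1 row → {EmpID,Name} = (B15, H) ✓
Salary=X28: 1 row → {EmpID,Name} = (B60, R) ✓
Salary=X47: 1 row → {EmpID,Name} = (B49, U) ✓
Salary=X84: 1 row → {EmpID,Name} = (B93, G) ✓
Salary=X80: 1 row → {EmpID,Name} = (B61, M) ✓
Salary=X34: 2 rows → {EmpID,Name} takes values {(B93, P), (B47, M)} — violation
Salary=X86: 1 row → {EmpID,Name} = (B40, I) ✓
The only Salary value with inconsistent RHS is Salary=X34.

X34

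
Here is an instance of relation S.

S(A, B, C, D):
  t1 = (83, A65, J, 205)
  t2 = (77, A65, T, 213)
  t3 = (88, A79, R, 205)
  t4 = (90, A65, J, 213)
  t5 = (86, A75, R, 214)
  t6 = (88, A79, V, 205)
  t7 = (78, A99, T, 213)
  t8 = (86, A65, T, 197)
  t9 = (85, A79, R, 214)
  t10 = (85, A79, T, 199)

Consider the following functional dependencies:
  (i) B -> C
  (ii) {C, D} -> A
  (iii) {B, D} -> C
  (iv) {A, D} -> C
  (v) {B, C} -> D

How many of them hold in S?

0

(i) B -> C: B=A65: rows 1, 2, 4, 8 → C takes values {J, T} — violation; B=A79: rows 3, 6, 9, 10 → C takes values {R, V, T} — violation — fails.
(ii) {C, D} -> A: (C=T, D=213): rows 2, 7 → A takes values {77, 78} — violation; (C=R, D=214): rows 5, 9 → A takes values {86, 85} — violation — fails.
(iii) {B, D} -> C: (B=A65, D=213): rows 2, 4 → C takes values {T, J} — violation; (B=A79, D=205): rows 3, 6 → C takes values {R, V} — violation — fails.
(iv) {A, D} -> C: (A=88, D=205): rows 3, 6 → C takes values {R, V} — violation — fails.
(v) {B, C} -> D: (B=A65, C=J): rows 1, 4 → D takes values {205, 213} — violation; (B=A65, C=T): rows 2, 8 → D takes values {213, 197} — violation; (B=A79, C=R): rows 3, 9 → D takes values {205, 214} — violation — fails.
None of the 5 dependencies hold.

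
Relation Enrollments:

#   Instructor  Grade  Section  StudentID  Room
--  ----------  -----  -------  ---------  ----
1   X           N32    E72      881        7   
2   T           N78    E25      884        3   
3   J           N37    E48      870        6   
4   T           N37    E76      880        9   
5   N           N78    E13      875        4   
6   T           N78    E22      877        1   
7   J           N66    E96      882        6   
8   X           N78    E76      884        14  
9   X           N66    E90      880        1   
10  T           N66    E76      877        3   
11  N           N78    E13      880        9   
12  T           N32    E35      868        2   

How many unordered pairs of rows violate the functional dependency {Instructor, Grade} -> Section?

(Instructor=T, Grade=N78): violating pairs (2,6) — 1 pair.
(Instructor=N, Grade=N78): all 2 rows agree on Section — 0 pairs.

1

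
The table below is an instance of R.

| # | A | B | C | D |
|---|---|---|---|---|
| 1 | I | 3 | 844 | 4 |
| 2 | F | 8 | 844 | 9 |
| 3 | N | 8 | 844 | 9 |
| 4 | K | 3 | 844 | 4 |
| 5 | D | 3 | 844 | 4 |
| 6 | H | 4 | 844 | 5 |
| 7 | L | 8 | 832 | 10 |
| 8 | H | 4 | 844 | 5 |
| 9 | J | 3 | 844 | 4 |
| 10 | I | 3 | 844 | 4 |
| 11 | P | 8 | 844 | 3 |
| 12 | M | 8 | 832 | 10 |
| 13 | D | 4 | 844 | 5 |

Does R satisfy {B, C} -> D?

No

(B=3, C=844): rows 1, 4, 5, 9, 10 → D = 4, 4, 4, 4, 4 ✓
(B=8, C=844): rows 2, 3, 11 → D takes values {9, 3} — violation
(B=4, C=844): rows 6, 8, 13 → D = 5, 5, 5 ✓
(B=8, C=832): rows 7, 12 → D = 10, 10 ✓
Two rows agree on {B, C} but differ on D, so {B, C} -> D does not hold.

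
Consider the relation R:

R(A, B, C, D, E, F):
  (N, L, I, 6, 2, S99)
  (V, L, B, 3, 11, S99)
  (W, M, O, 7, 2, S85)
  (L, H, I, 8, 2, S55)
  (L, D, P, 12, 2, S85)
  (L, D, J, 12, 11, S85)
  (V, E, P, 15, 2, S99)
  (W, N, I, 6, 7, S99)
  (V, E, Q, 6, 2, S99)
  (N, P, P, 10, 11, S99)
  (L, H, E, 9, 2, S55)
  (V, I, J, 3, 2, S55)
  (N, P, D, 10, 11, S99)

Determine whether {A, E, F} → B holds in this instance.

Yes

(A=N, E=2, F=S99): 1 row → B = L ✓
(A=V, E=11, F=S99): 1 row → B = L ✓
(A=W, E=2, F=S85): 1 row → B = M ✓
(A=L, E=2, F=S55): 2 rows → B = H, H ✓
(A=L, E=2, F=S85): 1 row → B = D ✓
(A=L, E=11, F=S85): 1 row → B = D ✓
(A=V, E=2, F=S99): 2 rows → B = E, E ✓
(A=W, E=7, F=S99): 1 row → B = N ✓
(A=N, E=11, F=S99): 2 rows → B = P, P ✓
(A=V, E=2, F=S55): 1 row → B = I ✓
Every {A, E, F} value is associated with a single B value, so {A, E, F} → B holds.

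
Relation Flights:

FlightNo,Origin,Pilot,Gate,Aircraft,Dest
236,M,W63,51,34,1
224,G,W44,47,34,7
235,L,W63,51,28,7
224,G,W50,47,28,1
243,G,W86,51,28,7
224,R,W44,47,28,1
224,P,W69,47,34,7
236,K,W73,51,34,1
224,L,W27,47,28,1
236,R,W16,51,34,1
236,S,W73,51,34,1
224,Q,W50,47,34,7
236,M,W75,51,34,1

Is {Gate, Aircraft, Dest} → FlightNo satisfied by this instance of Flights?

(Gate=51, Aircraft=34, Dest=1): 5 rows → FlightNo = 236, 236, 236, 236, 236 ✓
(Gate=47, Aircraft=34, Dest=7): 3 rows → FlightNo = 224, 224, 224 ✓
(Gate=51, Aircraft=28, Dest=7): 2 rows → FlightNo takes values {235, 243} — violation
(Gate=47, Aircraft=28, Dest=1): 3 rows → FlightNo = 224, 224, 224 ✓
Two rows agree on {Gate, Aircraft, Dest} but differ on FlightNo, so {Gate, Aircraft, Dest} → FlightNo does not hold.

No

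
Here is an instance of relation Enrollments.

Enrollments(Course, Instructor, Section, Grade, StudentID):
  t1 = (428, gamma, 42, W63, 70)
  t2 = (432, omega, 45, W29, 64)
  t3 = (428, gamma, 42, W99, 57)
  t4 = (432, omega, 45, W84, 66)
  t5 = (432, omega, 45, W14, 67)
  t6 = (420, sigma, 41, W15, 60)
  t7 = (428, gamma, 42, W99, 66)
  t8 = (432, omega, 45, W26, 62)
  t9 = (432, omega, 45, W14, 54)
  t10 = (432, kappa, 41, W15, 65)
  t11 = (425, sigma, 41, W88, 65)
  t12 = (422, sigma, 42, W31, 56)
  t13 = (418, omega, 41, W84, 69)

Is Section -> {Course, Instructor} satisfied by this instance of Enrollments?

Section=42: rows 1, 3, 7, 12 → {Course,Instructor} takes values {(428, gamma), (422, sigma)} — violation
Section=45: rows 2, 4, 5, 8, 9 → {Course,Instructor} = (432, omega), (432, omega), (432, omega), (432, omega), (432, omega) ✓
Section=41: rows 6, 10, 11, 13 → {Course,Instructor} takes values {(420, sigma), (432, kappa), (425, sigma), (418, omega)} — violation
Two rows agree on Section but differ on {Course, Instructor}, so Section -> {Course, Instructor} does not hold.

No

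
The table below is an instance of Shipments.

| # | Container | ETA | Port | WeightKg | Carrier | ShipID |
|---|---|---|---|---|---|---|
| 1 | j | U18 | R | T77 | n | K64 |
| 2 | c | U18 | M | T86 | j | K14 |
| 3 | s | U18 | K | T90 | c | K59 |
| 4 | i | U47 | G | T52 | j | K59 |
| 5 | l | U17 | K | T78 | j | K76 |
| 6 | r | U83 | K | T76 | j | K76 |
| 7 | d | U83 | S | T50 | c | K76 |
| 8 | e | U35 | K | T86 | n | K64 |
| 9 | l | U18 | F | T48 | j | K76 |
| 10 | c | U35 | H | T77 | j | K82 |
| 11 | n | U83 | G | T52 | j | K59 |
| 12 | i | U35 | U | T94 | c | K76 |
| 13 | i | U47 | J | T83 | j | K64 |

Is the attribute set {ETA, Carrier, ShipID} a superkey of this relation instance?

All 13 rows have distinct {ETA, Carrier, ShipID} values, so {ETA, Carrier, ShipID} → (all attributes) holds and {ETA, Carrier, ShipID} is a superkey.

Yes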